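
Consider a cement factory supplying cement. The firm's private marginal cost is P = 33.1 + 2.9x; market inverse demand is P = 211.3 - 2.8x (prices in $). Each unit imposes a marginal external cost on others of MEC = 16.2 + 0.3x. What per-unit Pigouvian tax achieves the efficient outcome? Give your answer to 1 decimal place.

tax = $24.3 per unit

Social marginal cost = private MC + MEC = 49.3 + 3.2x.
Set SMC = demand: 49.3 + 3.2x = 211.3 - 2.8x → x* = 27.0000.
The Pigouvian tax equals MEC at x*: 16.2 + 0.3×27.0000 = 24.3000.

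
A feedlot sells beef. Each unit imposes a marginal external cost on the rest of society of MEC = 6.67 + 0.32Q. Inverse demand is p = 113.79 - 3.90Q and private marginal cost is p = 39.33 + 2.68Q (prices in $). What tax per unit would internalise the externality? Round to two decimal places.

tax = $9.81 per unit

Social marginal cost = private MC + MEC = 46.00 + 3.00Q.
Set SMC = demand: 46.00 + 3.00Q = 113.79 - 3.90Q → Q* = 9.8246.
The Pigouvian tax equals MEC at Q*: 6.67 + 0.32×9.8246 = 9.8139.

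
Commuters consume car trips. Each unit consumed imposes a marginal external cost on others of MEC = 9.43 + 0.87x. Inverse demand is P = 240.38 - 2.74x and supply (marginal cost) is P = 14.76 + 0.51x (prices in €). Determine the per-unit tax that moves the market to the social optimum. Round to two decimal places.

tax = €55.08 per unit

Social marginal benefit = demand − MEC = 230.95 - 3.61x.
Set SMB = MC: 230.95 - 3.61x = 14.76 + 0.51x → x* = 52.4733.
The Pigouvian tax equals MEC at x*: 9.43 + 0.87×52.4733 = 55.0818.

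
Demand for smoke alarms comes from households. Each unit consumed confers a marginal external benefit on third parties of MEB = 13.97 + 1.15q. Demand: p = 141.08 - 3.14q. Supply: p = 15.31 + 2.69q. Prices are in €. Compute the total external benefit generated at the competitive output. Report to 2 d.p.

Market equilibrium (private): 15.31 + 2.69q = 141.08 - 3.14q → q_m = 21.5729.
Total external benefit = ∫₀^{q_m} (13.97 + 1.15q) dq = 13.97×21.5729 + ½×1.15×21.5729² = 568.9727.

€568.97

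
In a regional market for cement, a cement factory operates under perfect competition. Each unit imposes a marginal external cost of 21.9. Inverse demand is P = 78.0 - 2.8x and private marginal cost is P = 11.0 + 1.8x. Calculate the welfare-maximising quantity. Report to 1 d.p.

Social marginal cost = private MC + MEC = 32.9 + 1.8x.
Set SMC = demand: 32.9 + 1.8x = 78.0 - 2.8x → x* = 9.8043.

x* = 9.8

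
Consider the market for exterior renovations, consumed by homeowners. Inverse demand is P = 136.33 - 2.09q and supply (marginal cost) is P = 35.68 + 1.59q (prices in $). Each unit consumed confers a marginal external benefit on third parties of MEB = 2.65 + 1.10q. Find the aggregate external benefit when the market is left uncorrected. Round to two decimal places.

Market equilibrium (private): 35.68 + 1.59q = 136.33 - 2.09q → q_m = 27.3505.
Total external benefit = ∫₀^{q_m} (2.65 + 1.10q) dq = 2.65×27.3505 + ½×1.10×27.3505² = 483.9062.

$483.91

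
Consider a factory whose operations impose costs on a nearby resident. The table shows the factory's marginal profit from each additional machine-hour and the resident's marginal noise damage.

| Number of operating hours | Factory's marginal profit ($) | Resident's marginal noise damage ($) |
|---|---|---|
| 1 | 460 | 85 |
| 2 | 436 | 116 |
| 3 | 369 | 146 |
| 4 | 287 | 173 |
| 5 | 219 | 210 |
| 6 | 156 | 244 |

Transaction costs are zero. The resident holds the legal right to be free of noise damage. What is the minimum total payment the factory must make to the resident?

$730

Efficient level: marginal profit ≥ marginal noise damage through level 5, so k* = 5.
With the resident holding the right, the factory must at least compensate total damage at k*: 85 + 116 + 146 + 173 + 210 = 730.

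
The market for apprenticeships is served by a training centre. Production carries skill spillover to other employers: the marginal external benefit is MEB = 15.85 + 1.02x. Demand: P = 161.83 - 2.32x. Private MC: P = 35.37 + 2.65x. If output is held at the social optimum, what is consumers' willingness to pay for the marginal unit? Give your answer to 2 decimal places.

Social marginal cost = private MC − MEB = 19.52 + 1.63x.
Set SMC = demand: 19.52 + 1.63x = 161.83 - 2.32x → x* = 36.0278.
Consumer price on the demand curve at x*: 161.83 − 2.32×36.0278 = 78.2455.

P = 78.25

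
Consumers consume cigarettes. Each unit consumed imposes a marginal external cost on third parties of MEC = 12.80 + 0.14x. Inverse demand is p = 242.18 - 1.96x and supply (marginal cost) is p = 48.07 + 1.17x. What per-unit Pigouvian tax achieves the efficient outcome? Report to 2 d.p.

Social marginal benefit = demand − MEC = 229.38 - 2.10x.
Set SMB = MC: 229.38 - 2.10x = 48.07 + 1.17x → x* = 55.4465.
The Pigouvian tax equals MEC at x*: 12.80 + 0.14×55.4465 = 20.5625.

tax = 20.56 per unit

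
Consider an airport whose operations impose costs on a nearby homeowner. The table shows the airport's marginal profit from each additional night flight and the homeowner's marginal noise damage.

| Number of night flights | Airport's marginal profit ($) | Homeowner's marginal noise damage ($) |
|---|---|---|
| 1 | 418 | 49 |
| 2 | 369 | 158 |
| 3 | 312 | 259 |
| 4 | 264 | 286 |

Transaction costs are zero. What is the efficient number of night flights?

3

Bargaining reaches the level where marginal profit last exceeds marginal noise damage.
That holds through level 3 (312 ≥ 259) but not at 4 (264 < 286).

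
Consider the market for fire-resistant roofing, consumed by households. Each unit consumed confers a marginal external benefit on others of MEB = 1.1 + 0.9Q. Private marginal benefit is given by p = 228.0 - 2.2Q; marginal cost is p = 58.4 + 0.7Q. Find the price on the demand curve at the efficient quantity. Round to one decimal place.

P = 40.2

Social marginal benefit = demand + MEB = 229.1 - 1.3Q.
Set SMB = MC: 229.1 - 1.3Q = 58.4 + 0.7Q → Q* = 85.3500.
Consumer price on the demand curve at Q*: 228.0 − 2.2×85.3500 = 40.2300.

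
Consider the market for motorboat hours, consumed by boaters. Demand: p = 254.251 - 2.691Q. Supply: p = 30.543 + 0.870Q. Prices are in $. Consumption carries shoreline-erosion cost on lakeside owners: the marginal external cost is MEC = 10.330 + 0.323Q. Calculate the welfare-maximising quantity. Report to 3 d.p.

Social marginal benefit = demand − MEC = 243.921 - 3.014Q.
Set SMB = MC: 243.921 - 3.014Q = 30.543 + 0.870Q → Q* = 54.9377.

Q* = 54.938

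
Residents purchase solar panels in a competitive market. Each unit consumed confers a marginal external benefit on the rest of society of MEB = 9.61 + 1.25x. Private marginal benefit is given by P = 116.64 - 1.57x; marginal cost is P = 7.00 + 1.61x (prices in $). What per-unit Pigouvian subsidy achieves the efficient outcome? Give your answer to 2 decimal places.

Social marginal benefit = demand + MEB = 126.25 - 0.32x.
Set SMB = MC: 126.25 - 0.32x = 7.00 + 1.61x → x* = 61.7876.
The Pigouvian subsidy equals MEB at x*: 9.61 + 1.25×61.7876 = 86.8445.

subsidy = $86.84 per unit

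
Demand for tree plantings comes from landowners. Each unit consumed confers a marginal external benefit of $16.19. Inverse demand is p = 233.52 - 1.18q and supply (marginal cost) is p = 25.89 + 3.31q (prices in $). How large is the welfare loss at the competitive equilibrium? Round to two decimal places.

DWL = $29.19

Market equilibrium (private): 25.89 + 3.31q = 233.52 - 1.18q → q_m = 46.2428.
Social marginal benefit = demand + MEB = 249.71 - 1.18q.
Set SMB = MC: 249.71 - 1.18q = 25.89 + 3.31q → q* = 49.8486.
Height of the DWL triangle at q_m is SMB(q_m) − MC(q_m) = MEB(q_m) = 16.1900.
DWL = ½ × 3.6058 × 16.1900 = 29.1890.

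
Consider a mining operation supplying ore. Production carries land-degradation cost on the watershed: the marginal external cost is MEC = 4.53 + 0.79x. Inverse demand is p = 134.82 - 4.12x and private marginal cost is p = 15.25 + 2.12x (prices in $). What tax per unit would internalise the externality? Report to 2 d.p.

tax = $17.46 per unit

Social marginal cost = private MC + MEC = 19.78 + 2.91x.
Set SMC = demand: 19.78 + 2.91x = 134.82 - 4.12x → x* = 16.3642.
The Pigouvian tax equals MEC at x*: 4.53 + 0.79×16.3642 = 17.4577.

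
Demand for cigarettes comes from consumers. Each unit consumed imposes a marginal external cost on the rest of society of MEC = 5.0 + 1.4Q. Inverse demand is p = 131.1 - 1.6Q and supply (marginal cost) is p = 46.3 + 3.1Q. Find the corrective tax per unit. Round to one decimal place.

Social marginal benefit = demand − MEC = 126.1 - 3.0Q.
Set SMB = MC: 126.1 - 3.0Q = 46.3 + 3.1Q → Q* = 13.0820.
The Pigouvian tax equals MEC at Q*: 5.0 + 1.4×13.0820 = 23.3148.

tax = 23.3 per unit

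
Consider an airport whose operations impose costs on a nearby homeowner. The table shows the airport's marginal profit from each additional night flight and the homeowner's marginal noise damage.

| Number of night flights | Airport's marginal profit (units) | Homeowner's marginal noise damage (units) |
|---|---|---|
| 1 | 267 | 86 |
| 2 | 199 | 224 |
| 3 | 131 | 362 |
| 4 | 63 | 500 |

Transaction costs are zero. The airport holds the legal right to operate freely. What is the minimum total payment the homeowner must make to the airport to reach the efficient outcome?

393

Left alone the airport would choose level 4 (marginal profit stays positive).
Efficient level: k* = 1 (marginal profit ≥ marginal noise damage through 1).
The homeowner must at least cover the airport's forgone profit from cutting 4→1: 199 + 131 + 63 = 393.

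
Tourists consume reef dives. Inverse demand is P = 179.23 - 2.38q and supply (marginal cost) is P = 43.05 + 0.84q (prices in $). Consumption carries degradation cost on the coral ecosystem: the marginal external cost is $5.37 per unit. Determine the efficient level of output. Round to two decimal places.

Social marginal benefit = demand − MEC = 173.86 - 2.38q.
Set SMB = MC: 173.86 - 2.38q = 43.05 + 0.84q → q* = 40.6242.

q* = 40.62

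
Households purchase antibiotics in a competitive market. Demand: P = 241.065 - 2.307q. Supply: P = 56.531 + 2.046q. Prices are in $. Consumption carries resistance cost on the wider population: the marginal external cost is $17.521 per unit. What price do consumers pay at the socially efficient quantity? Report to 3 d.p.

P = $152.552

Social marginal benefit = demand − MEC = 223.544 - 2.307q.
Set SMB = MC: 223.544 - 2.307q = 56.531 + 2.046q → q* = 38.3673.
Consumer price on the demand curve at q*: 241.065 − 2.307×38.3673 = 152.5516.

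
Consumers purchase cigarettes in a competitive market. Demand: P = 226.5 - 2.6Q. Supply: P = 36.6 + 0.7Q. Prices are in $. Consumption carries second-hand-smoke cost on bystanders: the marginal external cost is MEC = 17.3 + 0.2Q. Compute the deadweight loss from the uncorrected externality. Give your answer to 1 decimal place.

Market equilibrium (private): 36.6 + 0.7Q = 226.5 - 2.6Q → Q_m = 57.5455.
Social marginal benefit = demand − MEC = 209.2 - 2.8Q.
Set SMB = MC: 209.2 - 2.8Q = 36.6 + 0.7Q → Q* = 49.3143.
Between Q* and Q_m the wedge MC − SMB runs linearly from 0 to MEC(Q_m), so the loss is a triangle.
DWL = ½ × 8.2312 × 28.8091 = 118.5667.

DWL = $118.6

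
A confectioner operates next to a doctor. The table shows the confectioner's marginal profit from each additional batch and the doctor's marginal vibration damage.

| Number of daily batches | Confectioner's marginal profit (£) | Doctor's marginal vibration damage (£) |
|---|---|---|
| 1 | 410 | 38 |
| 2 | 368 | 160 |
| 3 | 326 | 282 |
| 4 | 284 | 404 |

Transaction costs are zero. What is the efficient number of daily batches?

Bargaining reaches the level where marginal profit last exceeds marginal vibration damage.
That holds through level 3 (326 ≥ 282) but not at 4 (284 < 404).

3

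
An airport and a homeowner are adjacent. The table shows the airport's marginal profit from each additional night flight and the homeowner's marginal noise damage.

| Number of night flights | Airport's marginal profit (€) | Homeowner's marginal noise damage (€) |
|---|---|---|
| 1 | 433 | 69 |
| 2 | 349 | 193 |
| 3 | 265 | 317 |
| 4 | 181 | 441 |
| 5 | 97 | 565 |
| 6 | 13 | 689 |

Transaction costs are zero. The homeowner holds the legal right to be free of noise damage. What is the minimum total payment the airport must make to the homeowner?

Efficient level: marginal profit ≥ marginal noise damage through level 2, so k* = 2.
With the homeowner holding the right, the airport must at least compensate total damage at k*: 69 + 193 = 262.

€262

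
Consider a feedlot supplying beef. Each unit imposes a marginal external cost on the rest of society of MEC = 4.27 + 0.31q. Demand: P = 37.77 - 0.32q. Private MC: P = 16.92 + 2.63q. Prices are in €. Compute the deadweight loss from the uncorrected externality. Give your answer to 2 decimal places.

Market equilibrium (private): 16.92 + 2.63q = 37.77 - 0.32q → q_m = 7.0678.
Social marginal cost = private MC + MEC = 21.19 + 2.94q.
Set SMC = demand: 21.19 + 2.94q = 37.77 - 0.32q → q* = 5.0859.
Height of the DWL triangle at q_m is SMC(q_m) − demand(q_m) = MEC(q_m) = 6.4610.
DWL = ½ × 1.9819 × 6.4610 = 6.4025.

DWL = €6.40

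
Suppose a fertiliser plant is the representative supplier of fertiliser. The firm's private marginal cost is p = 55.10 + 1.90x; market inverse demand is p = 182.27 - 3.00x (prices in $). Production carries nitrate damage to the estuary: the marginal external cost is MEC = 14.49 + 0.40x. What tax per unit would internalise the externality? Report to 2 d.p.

tax = $22.99 per unit

Social marginal cost = private MC + MEC = 69.59 + 2.30x.
Set SMC = demand: 69.59 + 2.30x = 182.27 - 3.00x → x* = 21.2604.
The Pigouvian tax equals MEC at x*: 14.49 + 0.40×21.2604 = 22.9942.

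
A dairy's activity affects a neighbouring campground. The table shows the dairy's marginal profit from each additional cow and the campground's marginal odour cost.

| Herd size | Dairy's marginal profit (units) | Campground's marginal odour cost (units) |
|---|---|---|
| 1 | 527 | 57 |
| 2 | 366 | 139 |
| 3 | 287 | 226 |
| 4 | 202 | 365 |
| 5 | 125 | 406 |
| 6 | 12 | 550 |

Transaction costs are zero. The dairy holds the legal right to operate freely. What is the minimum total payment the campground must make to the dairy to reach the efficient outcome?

339

Left alone the dairy would choose level 6 (marginal profit stays positive).
Efficient level: k* = 3 (marginal profit ≥ marginal odour cost through 3).
The campground must at least cover the dairy's forgone profit from cutting 6→3: 202 + 125 + 12 = 339.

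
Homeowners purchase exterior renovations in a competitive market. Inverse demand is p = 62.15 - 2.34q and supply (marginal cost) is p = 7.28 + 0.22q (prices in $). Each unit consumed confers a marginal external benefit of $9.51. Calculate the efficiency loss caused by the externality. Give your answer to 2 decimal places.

Market equilibrium (private): 7.28 + 0.22q = 62.15 - 2.34q → q_m = 21.4336.
Social marginal benefit = demand + MEB = 71.66 - 2.34q.
Set SMB = MC: 71.66 - 2.34q = 7.28 + 0.22q → q* = 25.1484.
Height of the DWL triangle at q_m is SMB(q_m) − MC(q_m) = MEB(q_m) = 9.5100.
DWL = ½ × 3.7148 × 9.5100 = 17.6639.

DWL = $17.66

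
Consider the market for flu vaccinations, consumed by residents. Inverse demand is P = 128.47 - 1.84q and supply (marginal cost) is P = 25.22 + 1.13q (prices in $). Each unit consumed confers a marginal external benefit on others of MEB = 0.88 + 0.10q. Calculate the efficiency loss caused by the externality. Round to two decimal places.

DWL = $3.31

Market equilibrium (private): 25.22 + 1.13q = 128.47 - 1.84q → q_m = 34.7643.
Social marginal benefit = demand + MEB = 129.35 - 1.74q.
Set SMB = MC: 129.35 - 1.74q = 25.22 + 1.13q → q* = 36.2822.
The loss is the area between SMB and MC from q* to q_m; with linear curves that's a triangle of height MEB(q_m).
DWL = ½ × 1.5179 × 4.3564 = 3.3063.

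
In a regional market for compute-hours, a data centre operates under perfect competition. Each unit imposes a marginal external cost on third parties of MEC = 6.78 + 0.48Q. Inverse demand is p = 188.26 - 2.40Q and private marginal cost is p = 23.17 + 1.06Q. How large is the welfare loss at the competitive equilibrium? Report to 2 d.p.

DWL = 111.81

Market equilibrium (private): 23.17 + 1.06Q = 188.26 - 2.40Q → Q_m = 47.7139.
Social marginal cost = private MC + MEC = 29.95 + 1.54Q.
Set SMC = demand: 29.95 + 1.54Q = 188.26 - 2.40Q → Q* = 40.1802.
Between Q* and Q_m the wedge SMC − demand runs linearly from 0 to MEC(Q_m), so the loss is a triangle.
DWL = ½ × 7.5337 × 29.6827 = 111.8103.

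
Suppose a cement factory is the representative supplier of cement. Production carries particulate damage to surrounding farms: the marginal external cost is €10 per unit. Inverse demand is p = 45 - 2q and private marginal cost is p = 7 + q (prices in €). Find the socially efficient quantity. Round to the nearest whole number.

Social marginal cost = private MC + MEC = 17 + q.
Set SMC = demand: 17 + q = 45 - 2q → q* = 9.3333.

q* = 9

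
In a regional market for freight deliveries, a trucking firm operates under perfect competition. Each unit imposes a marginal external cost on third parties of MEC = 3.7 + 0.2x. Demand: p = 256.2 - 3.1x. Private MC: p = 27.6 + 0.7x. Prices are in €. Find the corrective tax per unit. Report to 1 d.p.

Social marginal cost = private MC + MEC = 31.3 + 0.9x.
Set SMC = demand: 31.3 + 0.9x = 256.2 - 3.1x → x* = 56.2250.
The Pigouvian tax equals MEC at x*: 3.7 + 0.2×56.2250 = 14.9450.

tax = €14.9 per unit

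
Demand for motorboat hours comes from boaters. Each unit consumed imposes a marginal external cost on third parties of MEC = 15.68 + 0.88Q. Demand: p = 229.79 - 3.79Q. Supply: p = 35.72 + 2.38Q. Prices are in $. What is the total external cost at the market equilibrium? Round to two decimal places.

Market equilibrium (private): 35.72 + 2.38Q = 229.79 - 3.79Q → Q_m = 31.4538.
Total external cost = ∫₀^{Q_m} (15.68 + 0.88Q) dQ = 15.68×31.4538 + ½×0.88×31.4538² = 928.5059.

$928.51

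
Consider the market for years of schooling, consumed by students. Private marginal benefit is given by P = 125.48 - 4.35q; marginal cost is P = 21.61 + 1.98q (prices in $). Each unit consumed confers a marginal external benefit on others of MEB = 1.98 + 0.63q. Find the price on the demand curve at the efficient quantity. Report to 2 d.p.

Social marginal benefit = demand + MEB = 127.46 - 3.72q.
Set SMB = MC: 127.46 - 3.72q = 21.61 + 1.98q → q* = 18.5702.
Consumer price on the demand curve at q*: 125.48 − 4.35×18.5702 = 44.6996.

P = $44.70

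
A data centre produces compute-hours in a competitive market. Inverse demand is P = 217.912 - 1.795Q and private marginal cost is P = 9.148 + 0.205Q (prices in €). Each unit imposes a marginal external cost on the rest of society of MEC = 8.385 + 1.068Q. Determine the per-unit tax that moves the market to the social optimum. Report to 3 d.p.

Social marginal cost = private MC + MEC = 17.533 + 1.273Q.
Set SMC = demand: 17.533 + 1.273Q = 217.912 - 1.795Q → Q* = 65.3126.
The Pigouvian tax equals MEC at Q*: 8.385 + 1.068×65.3126 = 78.1389.

tax = €78.139 per unit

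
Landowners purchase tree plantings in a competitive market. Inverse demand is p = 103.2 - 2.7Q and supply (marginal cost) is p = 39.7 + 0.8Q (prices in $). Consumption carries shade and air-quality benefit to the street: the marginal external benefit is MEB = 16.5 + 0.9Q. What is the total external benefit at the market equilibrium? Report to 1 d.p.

Market equilibrium (private): 39.7 + 0.8Q = 103.2 - 2.7Q → Q_m = 18.1429.
Total external benefit = ∫₀^{Q_m} (16.5 + 0.9Q) dQ = 16.5×18.1429 + ½×0.9×18.1429² = 447.4820.

$447.5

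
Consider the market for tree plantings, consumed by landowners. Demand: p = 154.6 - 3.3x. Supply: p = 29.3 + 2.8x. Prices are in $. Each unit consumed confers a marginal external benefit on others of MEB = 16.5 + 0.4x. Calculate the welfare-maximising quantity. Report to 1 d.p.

x* = 24.9

Social marginal benefit = demand + MEB = 171.1 - 2.9x.
Set SMB = MC: 171.1 - 2.9x = 29.3 + 2.8x → x* = 24.8772.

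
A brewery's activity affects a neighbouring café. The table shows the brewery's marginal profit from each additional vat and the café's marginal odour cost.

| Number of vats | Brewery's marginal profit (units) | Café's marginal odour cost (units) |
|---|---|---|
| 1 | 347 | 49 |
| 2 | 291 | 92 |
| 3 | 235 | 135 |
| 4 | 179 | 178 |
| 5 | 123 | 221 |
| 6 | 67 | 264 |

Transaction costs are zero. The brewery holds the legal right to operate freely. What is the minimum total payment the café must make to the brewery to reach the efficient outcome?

190

Left alone the brewery would choose level 6 (marginal profit stays positive).
Efficient level: k* = 4 (marginal profit ≥ marginal odour cost through 4).
The café must at least cover the brewery's forgone profit from cutting 6→4: 123 + 67 = 190.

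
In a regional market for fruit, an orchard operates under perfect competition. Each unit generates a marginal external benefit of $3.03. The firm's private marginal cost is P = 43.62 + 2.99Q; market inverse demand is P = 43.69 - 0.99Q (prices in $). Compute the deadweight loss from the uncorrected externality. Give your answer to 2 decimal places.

DWL = $1.15

Market equilibrium (private): 43.62 + 2.99Q = 43.69 - 0.99Q → Q_m = 0.0176.
Social marginal cost = private MC − MEB = 40.59 + 2.99Q.
Set SMC = demand: 40.59 + 2.99Q = 43.69 - 0.99Q → Q* = 0.7789.
The welfare-loss triangle has base |Q_m − Q*| and height MEB(Q_m) (the vertical gap between SMC and demand is zero at Q* and MEB at Q_m).
DWL = ½ × 0.7613 × 3.0300 = 1.1534.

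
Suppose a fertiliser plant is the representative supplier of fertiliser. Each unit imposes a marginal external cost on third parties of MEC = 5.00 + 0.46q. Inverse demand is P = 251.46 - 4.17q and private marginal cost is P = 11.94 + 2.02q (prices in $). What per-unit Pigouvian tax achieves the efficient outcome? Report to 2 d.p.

Social marginal cost = private MC + MEC = 16.94 + 2.48q.
Set SMC = demand: 16.94 + 2.48q = 251.46 - 4.17q → q* = 35.2662.
The Pigouvian tax equals MEC at q*: 5.00 + 0.46×35.2662 = 21.2225.

tax = $21.22 per unit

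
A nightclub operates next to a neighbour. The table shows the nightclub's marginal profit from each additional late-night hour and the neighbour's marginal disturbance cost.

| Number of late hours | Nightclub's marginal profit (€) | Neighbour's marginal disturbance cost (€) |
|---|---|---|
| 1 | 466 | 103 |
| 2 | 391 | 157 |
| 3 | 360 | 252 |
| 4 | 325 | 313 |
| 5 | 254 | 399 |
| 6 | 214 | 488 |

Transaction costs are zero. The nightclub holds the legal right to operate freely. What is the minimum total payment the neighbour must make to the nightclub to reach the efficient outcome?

€468

Left alone the nightclub would choose level 6 (marginal profit stays positive).
Efficient level: k* = 4 (marginal profit ≥ marginal disturbance cost through 4).
The neighbour must at least cover the nightclub's forgone profit from cutting 6→4: 254 + 214 = 468.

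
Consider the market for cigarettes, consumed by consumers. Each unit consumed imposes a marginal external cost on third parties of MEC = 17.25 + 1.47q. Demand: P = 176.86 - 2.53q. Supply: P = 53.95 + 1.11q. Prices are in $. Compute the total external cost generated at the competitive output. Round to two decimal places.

$1420.50

Market equilibrium (private): 53.95 + 1.11q = 176.86 - 2.53q → q_m = 33.7665.
Total external cost = ∫₀^{q_m} (17.25 + 1.47q) dq = 17.25×33.7665 + ½×1.47×33.7665² = 1420.5019.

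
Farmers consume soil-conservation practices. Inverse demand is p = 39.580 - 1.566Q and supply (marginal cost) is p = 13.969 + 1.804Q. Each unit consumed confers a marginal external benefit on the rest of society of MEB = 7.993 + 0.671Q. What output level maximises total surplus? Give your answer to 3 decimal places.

Social marginal benefit = demand + MEB = 47.573 - 0.895Q.
Set SMB = MC: 47.573 - 0.895Q = 13.969 + 1.804Q → Q* = 12.4505.

Q* = 12.451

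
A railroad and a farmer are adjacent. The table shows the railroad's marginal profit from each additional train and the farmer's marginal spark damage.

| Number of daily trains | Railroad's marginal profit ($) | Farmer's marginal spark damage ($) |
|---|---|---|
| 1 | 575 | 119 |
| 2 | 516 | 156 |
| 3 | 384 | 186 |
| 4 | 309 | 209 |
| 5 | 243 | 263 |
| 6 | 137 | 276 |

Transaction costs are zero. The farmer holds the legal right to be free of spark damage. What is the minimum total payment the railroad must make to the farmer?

$670

Efficient level: marginal profit ≥ marginal spark damage through level 4, so k* = 4.
With the farmer holding the right, the railroad must at least compensate total damage at k*: 119 + 156 + 186 + 209 = 670.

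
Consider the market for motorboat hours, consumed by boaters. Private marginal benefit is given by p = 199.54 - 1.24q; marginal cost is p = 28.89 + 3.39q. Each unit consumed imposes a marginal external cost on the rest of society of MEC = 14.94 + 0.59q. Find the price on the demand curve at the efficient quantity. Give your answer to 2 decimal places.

P = 162.55

Social marginal benefit = demand − MEC = 184.60 - 1.83q.
Set SMB = MC: 184.60 - 1.83q = 28.89 + 3.39q → q* = 29.8295.
Consumer price on the demand curve at q*: 199.54 − 1.24×29.8295 = 162.5514.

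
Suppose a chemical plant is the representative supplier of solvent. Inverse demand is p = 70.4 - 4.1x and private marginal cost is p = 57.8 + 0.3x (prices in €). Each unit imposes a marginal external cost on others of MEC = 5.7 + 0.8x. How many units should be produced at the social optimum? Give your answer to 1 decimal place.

x* = 1.3

Social marginal cost = private MC + MEC = 63.5 + 1.1x.
Set SMC = demand: 63.5 + 1.1x = 70.4 - 4.1x → x* = 1.3269.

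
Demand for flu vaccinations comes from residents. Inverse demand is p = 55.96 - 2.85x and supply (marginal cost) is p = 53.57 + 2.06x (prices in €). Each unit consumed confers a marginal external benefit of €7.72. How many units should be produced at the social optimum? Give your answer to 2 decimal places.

Social marginal benefit = demand + MEB = 63.68 - 2.85x.
Set SMB = MC: 63.68 - 2.85x = 53.57 + 2.06x → x* = 2.0591.

x* = 2.06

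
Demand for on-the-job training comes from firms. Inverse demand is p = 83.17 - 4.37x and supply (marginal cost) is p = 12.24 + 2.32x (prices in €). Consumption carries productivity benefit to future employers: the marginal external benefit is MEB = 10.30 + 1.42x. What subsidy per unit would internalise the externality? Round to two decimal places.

Social marginal benefit = demand + MEB = 93.47 - 2.95x.
Set SMB = MC: 93.47 - 2.95x = 12.24 + 2.32x → x* = 15.4137.
The Pigouvian subsidy equals MEB at x*: 10.30 + 1.42×15.4137 = 32.1875.

subsidy = €32.19 per unit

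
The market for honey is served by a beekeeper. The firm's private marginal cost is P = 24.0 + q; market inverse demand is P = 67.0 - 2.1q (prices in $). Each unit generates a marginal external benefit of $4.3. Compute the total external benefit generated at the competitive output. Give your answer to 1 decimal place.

Market equilibrium (private): 24.0 + q = 67.0 - 2.1q → q_m = 13.8710.
Total external benefit = MEB × q_m = 4.3 × 13.8710 = 59.6453.

$59.6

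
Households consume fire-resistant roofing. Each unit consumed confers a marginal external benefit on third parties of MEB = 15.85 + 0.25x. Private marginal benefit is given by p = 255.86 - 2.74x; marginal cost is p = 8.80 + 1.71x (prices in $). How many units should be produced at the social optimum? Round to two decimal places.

x* = 62.60

Social marginal benefit = demand + MEB = 271.71 - 2.49x.
Set SMB = MC: 271.71 - 2.49x = 8.80 + 1.71x → x* = 62.5976.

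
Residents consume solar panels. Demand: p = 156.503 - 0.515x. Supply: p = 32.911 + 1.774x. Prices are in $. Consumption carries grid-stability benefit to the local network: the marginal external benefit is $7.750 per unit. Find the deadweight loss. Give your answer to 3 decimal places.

DWL = $13.120

Market equilibrium (private): 32.911 + 1.774x = 156.503 - 0.515x → x_m = 53.9939.
Social marginal benefit = demand + MEB = 164.253 - 0.515x.
Set SMB = MC: 164.253 - 0.515x = 32.911 + 1.774x → x* = 57.3796.
The welfare-loss triangle has base |x_m − x*| and height MEB(x_m) (the vertical gap between SMB and MC is zero at x* and MEB at x_m).
DWL = ½ × 3.3857 × 7.7500 = 13.1196.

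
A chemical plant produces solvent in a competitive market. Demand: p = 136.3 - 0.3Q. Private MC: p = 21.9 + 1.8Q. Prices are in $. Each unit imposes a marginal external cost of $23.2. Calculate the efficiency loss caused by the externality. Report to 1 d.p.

Market equilibrium (private): 21.9 + 1.8Q = 136.3 - 0.3Q → Q_m = 54.4762.
Social marginal cost = private MC + MEC = 45.1 + 1.8Q.
Set SMC = demand: 45.1 + 1.8Q = 136.3 - 0.3Q → Q* = 43.4286.
The welfare-loss triangle has base |Q_m − Q*| and height MEC(Q_m) (the vertical gap between SMC and demand is zero at Q* and MEC at Q_m).
DWL = ½ × 11.0476 × 23.2000 = 128.1522.

DWL = $128.2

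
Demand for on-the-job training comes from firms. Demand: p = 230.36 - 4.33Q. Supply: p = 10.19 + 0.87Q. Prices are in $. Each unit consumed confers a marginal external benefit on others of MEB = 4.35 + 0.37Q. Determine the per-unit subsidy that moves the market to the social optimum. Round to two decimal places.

subsidy = $21.55 per unit

Social marginal benefit = demand + MEB = 234.71 - 3.96Q.
Set SMB = MC: 234.71 - 3.96Q = 10.19 + 0.87Q → Q* = 46.4845.
The Pigouvian subsidy equals MEB at Q*: 4.35 + 0.37×46.4845 = 21.5493.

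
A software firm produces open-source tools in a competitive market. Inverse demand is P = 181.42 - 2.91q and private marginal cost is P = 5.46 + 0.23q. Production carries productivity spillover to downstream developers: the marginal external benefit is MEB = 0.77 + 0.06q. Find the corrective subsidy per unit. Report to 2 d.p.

Social marginal cost = private MC − MEB = 4.69 + 0.17q.
Set SMC = demand: 4.69 + 0.17q = 181.42 - 2.91q → q* = 57.3799.
The Pigouvian subsidy equals MEB at q*: 0.77 + 0.06×57.3799 = 4.2128.

subsidy = 4.21 per unit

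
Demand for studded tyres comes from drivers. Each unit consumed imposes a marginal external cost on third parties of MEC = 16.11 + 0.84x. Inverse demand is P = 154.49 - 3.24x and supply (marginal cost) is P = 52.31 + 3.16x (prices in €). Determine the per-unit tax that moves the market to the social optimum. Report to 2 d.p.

Social marginal benefit = demand − MEC = 138.38 - 4.08x.
Set SMB = MC: 138.38 - 4.08x = 52.31 + 3.16x → x* = 11.8881.
The Pigouvian tax equals MEC at x*: 16.11 + 0.84×11.8881 = 26.0960.

tax = €26.10 per unit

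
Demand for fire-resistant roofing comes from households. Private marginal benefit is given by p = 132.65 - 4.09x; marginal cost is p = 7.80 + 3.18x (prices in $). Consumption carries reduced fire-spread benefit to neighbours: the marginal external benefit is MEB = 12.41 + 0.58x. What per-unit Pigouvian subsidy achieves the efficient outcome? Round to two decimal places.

subsidy = $24.31 per unit

Social marginal benefit = demand + MEB = 145.06 - 3.51x.
Set SMB = MC: 145.06 - 3.51x = 7.80 + 3.18x → x* = 20.5172.
The Pigouvian subsidy equals MEB at x*: 12.41 + 0.58×20.5172 = 24.3100.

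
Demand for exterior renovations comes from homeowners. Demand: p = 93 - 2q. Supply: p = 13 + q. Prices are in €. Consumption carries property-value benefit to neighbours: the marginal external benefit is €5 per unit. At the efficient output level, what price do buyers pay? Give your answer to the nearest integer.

P = €36

Social marginal benefit = demand + MEB = 98 - 2q.
Set SMB = MC: 98 - 2q = 13 + q → q* = 28.3333.
Consumer price on the demand curve at q*: 93 − 2×28.3333 = 36.3334.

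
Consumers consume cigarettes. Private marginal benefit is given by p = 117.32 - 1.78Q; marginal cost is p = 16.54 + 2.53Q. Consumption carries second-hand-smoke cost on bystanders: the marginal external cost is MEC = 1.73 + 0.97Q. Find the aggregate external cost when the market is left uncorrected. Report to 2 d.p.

305.63

Market equilibrium (private): 16.54 + 2.53Q = 117.32 - 1.78Q → Q_m = 23.3828.
Total external cost = ∫₀^{Q_m} (1.73 + 0.97Q) dQ = 1.73×23.3828 + ½×0.97×23.3828² = 305.6286.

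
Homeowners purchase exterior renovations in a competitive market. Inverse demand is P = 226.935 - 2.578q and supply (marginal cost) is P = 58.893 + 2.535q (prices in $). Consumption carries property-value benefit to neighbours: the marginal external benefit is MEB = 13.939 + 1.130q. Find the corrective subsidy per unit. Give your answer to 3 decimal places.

subsidy = $65.568 per unit

Social marginal benefit = demand + MEB = 240.874 - 1.448q.
Set SMB = MC: 240.874 - 1.448q = 58.893 + 2.535q → q* = 45.6894.
The Pigouvian subsidy equals MEB at q*: 13.939 + 1.130×45.6894 = 65.5680.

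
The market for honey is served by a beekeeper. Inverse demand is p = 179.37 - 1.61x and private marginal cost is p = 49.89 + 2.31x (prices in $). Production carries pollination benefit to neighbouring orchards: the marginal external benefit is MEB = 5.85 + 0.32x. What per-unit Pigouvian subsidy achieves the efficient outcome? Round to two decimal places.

Social marginal cost = private MC − MEB = 44.04 + 1.99x.
Set SMC = demand: 44.04 + 1.99x = 179.37 - 1.61x → x* = 37.5917.
The Pigouvian subsidy equals MEB at x*: 5.85 + 0.32×37.5917 = 17.8793.

subsidy = $17.88 per unit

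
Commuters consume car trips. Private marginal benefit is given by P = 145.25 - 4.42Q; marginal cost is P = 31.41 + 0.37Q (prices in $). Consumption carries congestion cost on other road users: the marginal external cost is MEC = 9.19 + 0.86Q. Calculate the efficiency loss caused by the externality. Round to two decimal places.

Market equilibrium (private): 31.41 + 0.37Q = 145.25 - 4.42Q → Q_m = 23.7662.
Social marginal benefit = demand − MEC = 136.06 - 5.28Q.
Set SMB = MC: 136.06 - 5.28Q = 31.41 + 0.37Q → Q* = 18.5221.
Between Q* and Q_m the wedge MC − SMB runs linearly from 0 to MEC(Q_m), so the loss is a triangle.
DWL = ½ × 5.2441 × 29.6289 = 77.6885.

DWL = $77.69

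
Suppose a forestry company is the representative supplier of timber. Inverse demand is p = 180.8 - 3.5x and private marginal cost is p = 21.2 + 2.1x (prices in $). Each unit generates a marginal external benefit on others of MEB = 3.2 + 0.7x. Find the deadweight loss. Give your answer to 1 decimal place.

Market equilibrium (private): 21.2 + 2.1x = 180.8 - 3.5x → x_m = 28.5000.
Social marginal cost = private MC − MEB = 18.0 + 1.4x.
Set SMC = demand: 18.0 + 1.4x = 180.8 - 3.5x → x* = 33.2245.
The welfare-loss triangle has base |x_m − x*| and height MEB(x_m) (the vertical gap between SMC and demand is zero at x* and MEB at x_m).
DWL = ½ × 4.7245 × 23.1500 = 54.6861.

DWL = $54.7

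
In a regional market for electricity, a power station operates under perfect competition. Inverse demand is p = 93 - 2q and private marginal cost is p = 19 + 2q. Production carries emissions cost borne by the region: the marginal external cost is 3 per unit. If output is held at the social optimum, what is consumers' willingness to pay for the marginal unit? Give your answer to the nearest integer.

P = 58

Social marginal cost = private MC + MEC = 22 + 2q.
Set SMC = demand: 22 + 2q = 93 - 2q → q* = 17.7500.
Consumer price on the demand curve at q*: 93 − 2×17.7500 = 57.5000.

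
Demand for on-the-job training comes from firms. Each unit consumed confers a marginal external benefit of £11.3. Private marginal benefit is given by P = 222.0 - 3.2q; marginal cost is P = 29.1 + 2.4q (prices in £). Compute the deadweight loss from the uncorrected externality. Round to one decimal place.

Market equilibrium (private): 29.1 + 2.4q = 222.0 - 3.2q → q_m = 34.4464.
Social marginal benefit = demand + MEB = 233.3 - 3.2q.
Set SMB = MC: 233.3 - 3.2q = 29.1 + 2.4q → q* = 36.4643.
Height of the DWL triangle at q_m is SMB(q_m) − MC(q_m) = MEB(q_m) = 11.3000.
DWL = ½ × 2.0179 × 11.3000 = 11.4011.

DWL = £11.4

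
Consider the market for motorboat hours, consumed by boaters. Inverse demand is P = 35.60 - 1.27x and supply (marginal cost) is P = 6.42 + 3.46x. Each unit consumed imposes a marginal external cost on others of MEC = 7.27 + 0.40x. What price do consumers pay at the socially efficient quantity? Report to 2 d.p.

Social marginal benefit = demand − MEC = 28.33 - 1.67x.
Set SMB = MC: 28.33 - 1.67x = 6.42 + 3.46x → x* = 4.2710.
Consumer price on the demand curve at x*: 35.60 − 1.27×4.2710 = 30.1758.

P = 30.18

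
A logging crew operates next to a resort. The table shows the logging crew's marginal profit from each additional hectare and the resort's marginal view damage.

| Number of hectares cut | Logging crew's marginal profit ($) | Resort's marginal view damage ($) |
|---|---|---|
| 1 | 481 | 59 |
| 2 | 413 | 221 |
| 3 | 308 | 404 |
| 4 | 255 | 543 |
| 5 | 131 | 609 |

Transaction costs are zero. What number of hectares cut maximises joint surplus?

Bargaining reaches the level where marginal profit last exceeds marginal view damage.
That holds through level 2 (413 ≥ 221) but not at 3 (308 < 404).

2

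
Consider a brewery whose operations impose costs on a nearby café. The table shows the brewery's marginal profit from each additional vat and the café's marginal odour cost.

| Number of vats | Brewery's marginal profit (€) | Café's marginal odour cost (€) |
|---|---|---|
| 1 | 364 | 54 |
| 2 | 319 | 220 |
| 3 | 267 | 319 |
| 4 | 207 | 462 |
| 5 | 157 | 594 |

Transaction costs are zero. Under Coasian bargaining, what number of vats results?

Bargaining reaches the level where marginal profit last exceeds marginal odour cost.
That holds through level 2 (319 ≥ 220) but not at 3 (267 < 319).

2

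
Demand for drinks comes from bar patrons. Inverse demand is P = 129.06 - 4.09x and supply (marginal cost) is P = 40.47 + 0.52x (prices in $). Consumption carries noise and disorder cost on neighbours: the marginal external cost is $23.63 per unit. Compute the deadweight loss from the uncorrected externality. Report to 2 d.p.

Market equilibrium (private): 40.47 + 0.52x = 129.06 - 4.09x → x_m = 19.2169.
Social marginal benefit = demand − MEC = 105.43 - 4.09x.
Set SMB = MC: 105.43 - 4.09x = 40.47 + 0.52x → x* = 14.0911.
Height of the DWL triangle at x_m is MC(x_m) − SMB(x_m) = MEC(x_m) = 23.6300.
DWL = ½ × 5.1258 × 23.6300 = 60.5613.

DWL = $60.56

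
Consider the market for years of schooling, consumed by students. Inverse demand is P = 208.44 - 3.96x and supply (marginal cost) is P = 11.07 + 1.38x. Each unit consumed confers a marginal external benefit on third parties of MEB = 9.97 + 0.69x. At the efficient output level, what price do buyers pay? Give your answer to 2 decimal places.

Social marginal benefit = demand + MEB = 218.41 - 3.27x.
Set SMB = MC: 218.41 - 3.27x = 11.07 + 1.38x → x* = 44.5892.
Consumer price on the demand curve at x*: 208.44 − 3.96×44.5892 = 31.8668.

P = 31.87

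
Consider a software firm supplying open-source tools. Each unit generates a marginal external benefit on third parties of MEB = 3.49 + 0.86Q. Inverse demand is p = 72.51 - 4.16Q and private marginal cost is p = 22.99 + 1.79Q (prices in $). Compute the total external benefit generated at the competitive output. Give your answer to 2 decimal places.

$58.83

Market equilibrium (private): 22.99 + 1.79Q = 72.51 - 4.16Q → Q_m = 8.3227.
Total external benefit = ∫₀^{Q_m} (3.49 + 0.86Q) dQ = 3.49×8.3227 + ½×0.86×8.3227² = 58.8312.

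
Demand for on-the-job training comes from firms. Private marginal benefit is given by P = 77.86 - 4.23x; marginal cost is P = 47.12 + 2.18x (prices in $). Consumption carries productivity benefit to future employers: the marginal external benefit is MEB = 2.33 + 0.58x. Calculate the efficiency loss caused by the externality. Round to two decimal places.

DWL = $2.24

Market equilibrium (private): 47.12 + 2.18x = 77.86 - 4.23x → x_m = 4.7956.
Social marginal benefit = demand + MEB = 80.19 - 3.65x.
Set SMB = MC: 80.19 - 3.65x = 47.12 + 2.18x → x* = 5.6724.
Height of the DWL triangle at x_m is SMB(x_m) − MC(x_m) = MEB(x_m) = 5.1115.
DWL = ½ × 0.8768 × 5.1115 = 2.2409.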